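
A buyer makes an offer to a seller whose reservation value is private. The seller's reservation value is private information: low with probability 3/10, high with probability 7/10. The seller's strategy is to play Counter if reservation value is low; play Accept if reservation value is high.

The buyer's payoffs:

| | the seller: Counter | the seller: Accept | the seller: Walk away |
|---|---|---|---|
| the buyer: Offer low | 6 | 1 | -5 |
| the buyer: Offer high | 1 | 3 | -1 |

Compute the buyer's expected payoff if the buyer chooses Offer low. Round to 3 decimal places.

Take the expectation over the seller's reservation value, weighting each type's action by its prior probability.
E[Offer low] = 3/10·6 + 7/10·1 = 9/5 + 7/10 = 5/2

2.500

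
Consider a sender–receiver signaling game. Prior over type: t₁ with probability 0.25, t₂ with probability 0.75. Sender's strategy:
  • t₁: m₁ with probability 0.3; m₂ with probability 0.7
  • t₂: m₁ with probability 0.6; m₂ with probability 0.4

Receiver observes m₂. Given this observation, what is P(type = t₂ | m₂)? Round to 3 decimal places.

Apply Bayes' rule using the sender's strategy as the likelihood.
P(m₂) = 0.25·0.7 + 0.75·0.4 = 0.475
P(t₂ | m₂) = (0.75·0.4) / 0.475 = 0.3 / 0.475 = 0.631579

0.632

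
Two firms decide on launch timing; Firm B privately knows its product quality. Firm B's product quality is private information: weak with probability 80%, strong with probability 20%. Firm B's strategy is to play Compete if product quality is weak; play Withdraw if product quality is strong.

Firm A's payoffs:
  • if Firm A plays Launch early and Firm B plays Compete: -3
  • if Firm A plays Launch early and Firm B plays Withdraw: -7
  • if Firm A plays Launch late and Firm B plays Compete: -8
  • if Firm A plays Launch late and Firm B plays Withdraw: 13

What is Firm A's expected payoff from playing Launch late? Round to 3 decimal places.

E[Launch late] = 0.8·(-8) + 0.2·13 = (-6.4) + 2.6 = -3.8

-3.800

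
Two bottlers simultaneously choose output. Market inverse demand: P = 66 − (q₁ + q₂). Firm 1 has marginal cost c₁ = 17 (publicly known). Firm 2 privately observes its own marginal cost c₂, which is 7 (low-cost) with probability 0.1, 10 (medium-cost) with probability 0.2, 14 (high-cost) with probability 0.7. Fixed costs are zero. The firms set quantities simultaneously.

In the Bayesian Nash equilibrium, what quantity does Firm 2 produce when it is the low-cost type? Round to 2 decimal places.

22.08

Type-c best response for Firm 2: q₂(c) = (66 − c)/2 − q₁/2.
Firm 1 maximizes expected profit; its first-order condition is 66 − 2q₁ − E[q₂] − 17 = 0.
Substituting E[q₂] and solving: E[c₂] = 12.5, so q₁ = (66 − 2·17 + 12.5)/3 = 14.8333.
q₂(low-cost) = (66 − 7 − 14.8333)/2 = 22.0833.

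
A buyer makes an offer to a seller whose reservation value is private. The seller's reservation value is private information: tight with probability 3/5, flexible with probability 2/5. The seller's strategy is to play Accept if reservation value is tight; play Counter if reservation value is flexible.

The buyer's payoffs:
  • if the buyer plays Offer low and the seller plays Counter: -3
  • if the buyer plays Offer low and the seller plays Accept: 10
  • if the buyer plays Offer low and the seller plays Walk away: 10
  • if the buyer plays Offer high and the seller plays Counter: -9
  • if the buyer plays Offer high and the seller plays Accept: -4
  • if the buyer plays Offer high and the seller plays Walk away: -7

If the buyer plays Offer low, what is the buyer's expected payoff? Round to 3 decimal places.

Take the expectation over the seller's reservation value, weighting each type's action by its prior probability.
E[Offer low] = 3/5·10 + 2/5·(-3) = 6 + (-6/5) = 24/5

4.800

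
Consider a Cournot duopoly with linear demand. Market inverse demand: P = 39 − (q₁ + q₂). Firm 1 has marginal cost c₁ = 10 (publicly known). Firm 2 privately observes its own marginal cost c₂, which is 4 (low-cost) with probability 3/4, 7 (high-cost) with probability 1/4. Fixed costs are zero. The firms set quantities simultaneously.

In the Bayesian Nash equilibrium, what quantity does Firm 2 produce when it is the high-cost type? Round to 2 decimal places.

12.04

Each type of Firm 2 best-responds to q₁; Firm 1 best-responds to the expected q₂ over Firm 2's types.
Firm 2 with cost c maximizes (39 − (q₁+q₂) − c)·q₂, giving q₂(c) = (39 − c − q₁)/2.
E[c₂] = 3/4·4 + 1/4·7 = 4.75
Firm 1's FOC against E[q₂] yields q₁ = (39 − 2·10 + E[c₂])/3 = (39 − 20 + 4.75)/3 = 7.91667.
q₂(high-cost) = (39 − 7 − 7.91667)/2 = 12.0417.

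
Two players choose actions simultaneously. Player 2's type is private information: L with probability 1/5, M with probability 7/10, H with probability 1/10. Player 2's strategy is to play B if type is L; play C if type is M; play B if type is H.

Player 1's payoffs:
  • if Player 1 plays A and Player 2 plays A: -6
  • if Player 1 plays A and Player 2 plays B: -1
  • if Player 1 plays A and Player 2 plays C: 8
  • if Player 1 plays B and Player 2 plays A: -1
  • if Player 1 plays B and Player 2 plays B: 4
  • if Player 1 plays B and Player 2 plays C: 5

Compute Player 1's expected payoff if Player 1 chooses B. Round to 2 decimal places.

4.70

E[B] = 1/5·4 + 7/10·5 + 1/10·4 = 4/5 + 7/2 + 2/5 = 47/10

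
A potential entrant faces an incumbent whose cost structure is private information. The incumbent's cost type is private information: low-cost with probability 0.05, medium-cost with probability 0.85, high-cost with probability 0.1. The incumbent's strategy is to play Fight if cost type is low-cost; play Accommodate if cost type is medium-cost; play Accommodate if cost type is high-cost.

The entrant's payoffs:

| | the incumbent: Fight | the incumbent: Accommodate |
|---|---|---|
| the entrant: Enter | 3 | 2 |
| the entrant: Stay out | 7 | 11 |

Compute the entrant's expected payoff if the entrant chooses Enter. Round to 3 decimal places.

2.050

Take the expectation over the incumbent's cost type, weighting each type's action by its prior probability.
E[Enter] = 0.05·3 + 0.85·2 + 0.1·2 = 0.15 + 1.7 + 0.2 = 2.05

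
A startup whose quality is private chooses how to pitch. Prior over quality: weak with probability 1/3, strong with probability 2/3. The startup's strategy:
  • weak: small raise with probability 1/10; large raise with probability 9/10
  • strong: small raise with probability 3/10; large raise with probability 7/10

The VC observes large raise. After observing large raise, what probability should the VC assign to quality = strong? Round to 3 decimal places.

P(large raise) = (1/3)·(9/10) + (2/3)·(7/10) = 23/30
P(strong | large raise) = ((2/3)·(7/10)) / (23/30) = (7/15) / (23/30) = 14/23

0.609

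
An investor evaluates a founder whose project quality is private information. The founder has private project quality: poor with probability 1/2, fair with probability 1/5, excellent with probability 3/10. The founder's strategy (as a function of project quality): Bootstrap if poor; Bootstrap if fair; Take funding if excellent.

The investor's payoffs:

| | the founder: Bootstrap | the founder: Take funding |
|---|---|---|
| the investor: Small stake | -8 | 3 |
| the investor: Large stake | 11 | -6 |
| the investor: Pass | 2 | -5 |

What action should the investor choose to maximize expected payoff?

Large stake

E[Small stake] = 1/2·(-8) + 1/5·(-8) + 3/10·(3) = -47/10
E[Large stake] = 1/2·(11) + 1/5·(11) + 3/10·(-6) = 59/10
E[Pass] = 1/2·(2) + 1/5·(2) + 3/10·(-5) = -1/10
Best response: Large stake (59/10 is the largest).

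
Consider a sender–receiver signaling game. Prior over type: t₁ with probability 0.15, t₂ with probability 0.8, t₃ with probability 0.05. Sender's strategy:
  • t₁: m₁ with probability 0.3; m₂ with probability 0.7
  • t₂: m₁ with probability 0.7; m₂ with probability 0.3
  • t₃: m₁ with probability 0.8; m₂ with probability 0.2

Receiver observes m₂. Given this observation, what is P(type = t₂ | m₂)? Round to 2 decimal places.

P(m₂) = 0.15·0.7 + 0.8·0.3 + 0.05·0.2 = 0.355
P(t₂ | m₂) = (0.8·0.3) / 0.355 = 0.24 / 0.355 = 0.676056

0.68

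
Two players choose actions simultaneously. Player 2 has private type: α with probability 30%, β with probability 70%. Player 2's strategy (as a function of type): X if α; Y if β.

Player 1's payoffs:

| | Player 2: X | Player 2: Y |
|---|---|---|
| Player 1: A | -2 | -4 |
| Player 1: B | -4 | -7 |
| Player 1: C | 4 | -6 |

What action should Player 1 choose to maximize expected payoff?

C

Compute Player 1's expected payoff for each action, taking the expectation over Player 2's type.
E[A] = 0.3·(-2) + 0.7·(-4) = -3.4
E[B] = 0.3·(-4) + 0.7·(-7) = -6.1
E[C] = 0.3·(4) + 0.7·(-6) = -3
Best response: C (-3 is the largest).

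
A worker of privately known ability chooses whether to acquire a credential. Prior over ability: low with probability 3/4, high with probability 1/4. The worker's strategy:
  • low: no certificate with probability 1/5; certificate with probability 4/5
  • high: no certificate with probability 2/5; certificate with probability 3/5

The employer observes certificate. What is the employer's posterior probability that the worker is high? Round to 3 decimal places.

0.200

Apply Bayes' rule using the sender's strategy as the likelihood.
P(certificate) = (3/4)·(4/5) + (1/4)·(3/5) = 3/4
P(high | certificate) = ((1/4)·(3/5)) / (3/4) = (3/20) / (3/4) = 1/5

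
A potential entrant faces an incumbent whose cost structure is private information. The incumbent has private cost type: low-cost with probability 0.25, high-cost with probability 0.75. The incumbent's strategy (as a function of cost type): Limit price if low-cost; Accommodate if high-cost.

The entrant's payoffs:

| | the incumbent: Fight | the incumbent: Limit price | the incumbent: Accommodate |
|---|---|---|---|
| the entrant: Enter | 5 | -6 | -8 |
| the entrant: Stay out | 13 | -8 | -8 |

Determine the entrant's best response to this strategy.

E[Enter] = 0.25·(-6) + 0.75·(-8) = -7.5
E[Stay out] = 0.25·(-8) + 0.75·(-8) = -8
Best response: Enter (-7.5 is the largest).

Enter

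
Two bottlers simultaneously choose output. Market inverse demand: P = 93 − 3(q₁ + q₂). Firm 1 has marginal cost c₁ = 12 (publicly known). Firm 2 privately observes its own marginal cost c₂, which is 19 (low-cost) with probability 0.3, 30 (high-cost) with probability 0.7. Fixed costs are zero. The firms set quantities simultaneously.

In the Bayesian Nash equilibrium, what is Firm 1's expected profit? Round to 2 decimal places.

339.20

Firm 2 with cost c maximizes (93 − 3(q₁+q₂) − c)·q₂, giving q₂(c) = (93 − c − 3q₁)/6.
E[c₂] = 0.3·19 + 0.7·30 = 26.7
Firm 1's FOC against E[q₂] yields q₁ = (93 − 2·12 + E[c₂])/9 = (93 − 24 + 26.7)/9 = 10.6333.
E[P] = 93 − 3·(q₁ + E[q₂]) = 43.9; Firm 1's expected profit = (E[P] − 12)·q₁ = (43.9 − 12)·10.6333 = 339.203.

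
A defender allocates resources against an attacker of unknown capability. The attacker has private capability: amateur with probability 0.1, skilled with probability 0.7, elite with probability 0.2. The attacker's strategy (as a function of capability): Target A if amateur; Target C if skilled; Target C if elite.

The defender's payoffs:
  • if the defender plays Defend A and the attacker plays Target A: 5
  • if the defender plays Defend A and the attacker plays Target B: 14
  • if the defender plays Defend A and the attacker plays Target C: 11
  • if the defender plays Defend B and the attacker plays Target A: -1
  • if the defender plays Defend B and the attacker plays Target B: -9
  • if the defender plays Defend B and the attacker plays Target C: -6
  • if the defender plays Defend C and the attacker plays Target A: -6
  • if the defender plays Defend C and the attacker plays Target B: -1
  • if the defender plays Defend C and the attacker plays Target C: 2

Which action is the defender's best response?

E[Defend A] = 0.1·(5) + 0.7·(11) + 0.2·(11) = 10.4
E[Defend B] = 0.1·(-1) + 0.7·(-6) + 0.2·(-6) = -5.5
E[Defend C] = 0.1·(-6) + 0.7·(2) + 0.2·(2) = 1.2
Best response: Defend A (10.4 is the largest).

Defend A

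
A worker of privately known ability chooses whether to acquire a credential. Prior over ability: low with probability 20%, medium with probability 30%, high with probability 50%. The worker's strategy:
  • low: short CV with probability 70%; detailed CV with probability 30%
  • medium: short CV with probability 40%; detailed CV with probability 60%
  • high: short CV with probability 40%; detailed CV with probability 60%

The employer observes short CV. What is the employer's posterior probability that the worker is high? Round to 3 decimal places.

Apply Bayes' rule using the sender's strategy as the likelihood.
P(short CV) = 0.2·0.7 + 0.3·0.4 + 0.5·0.4 = 0.46
P(high | short CV) = (0.5·0.4) / 0.46 = 0.2 / 0.46 = 0.434783

0.435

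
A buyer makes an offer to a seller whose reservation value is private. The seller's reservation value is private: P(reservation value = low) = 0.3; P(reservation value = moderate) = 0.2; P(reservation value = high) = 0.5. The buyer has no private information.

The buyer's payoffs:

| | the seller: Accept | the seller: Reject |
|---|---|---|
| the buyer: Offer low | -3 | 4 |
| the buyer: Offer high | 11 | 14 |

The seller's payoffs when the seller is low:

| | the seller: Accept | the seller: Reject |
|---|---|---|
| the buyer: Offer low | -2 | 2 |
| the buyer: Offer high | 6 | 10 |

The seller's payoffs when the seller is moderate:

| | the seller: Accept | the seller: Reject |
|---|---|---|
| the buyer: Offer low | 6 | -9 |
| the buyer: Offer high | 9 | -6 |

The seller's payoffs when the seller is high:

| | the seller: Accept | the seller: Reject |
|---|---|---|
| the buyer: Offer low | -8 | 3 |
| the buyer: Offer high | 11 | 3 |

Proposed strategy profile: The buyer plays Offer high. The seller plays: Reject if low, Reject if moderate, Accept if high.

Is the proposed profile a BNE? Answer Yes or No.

The buyer plays Offer high: E[Offer high] = 0.3·(14) + 0.2·(14) + 0.5·(11) = 12.5; E[Offer low] = 0.5. Best-responding. ✓
The seller (reservation value low), facing Offer high: Accept gives 6, Reject gives 10. Proposed Reject is best. ✓
The seller (reservation value moderate), facing Offer high: Accept gives 9, Reject gives -6. Proposed Reject is not best — profitable deviation exists. ✗
The seller (reservation value high), facing Offer high: Accept gives 11, Reject gives 3. Proposed Accept is best. ✓

No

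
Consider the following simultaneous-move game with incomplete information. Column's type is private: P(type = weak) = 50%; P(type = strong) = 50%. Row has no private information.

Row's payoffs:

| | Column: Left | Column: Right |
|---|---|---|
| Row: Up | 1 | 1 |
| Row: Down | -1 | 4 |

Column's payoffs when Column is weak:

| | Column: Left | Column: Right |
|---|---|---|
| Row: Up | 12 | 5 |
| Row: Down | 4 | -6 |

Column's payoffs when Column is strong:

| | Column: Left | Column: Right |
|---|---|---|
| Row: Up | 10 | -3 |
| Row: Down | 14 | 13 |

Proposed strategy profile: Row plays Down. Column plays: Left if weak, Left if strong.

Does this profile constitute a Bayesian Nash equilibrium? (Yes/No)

A profile is a BNE iff every type of every player is best-responding given beliefs about the other side.
Row plays Down: E[Down] = 0.5·(-1) + 0.5·(-1) = -1; E[Up] = 1. Not best-responding. ✗
Column (type weak), facing Down: Left gives 4, Right gives -6. Proposed Left is best. ✓
Column (type strong), facing Down: Left gives 14, Right gives 13. Proposed Left is best. ✓

No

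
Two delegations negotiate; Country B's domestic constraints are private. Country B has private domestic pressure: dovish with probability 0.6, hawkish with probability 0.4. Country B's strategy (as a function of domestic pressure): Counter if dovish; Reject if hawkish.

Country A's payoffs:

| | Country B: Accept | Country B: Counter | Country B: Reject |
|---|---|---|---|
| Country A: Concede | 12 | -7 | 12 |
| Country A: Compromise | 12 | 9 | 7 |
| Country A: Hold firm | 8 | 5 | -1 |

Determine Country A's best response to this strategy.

E[Concede] = 0.6·(-7) + 0.4·(12) = 0.6
E[Compromise] = 0.6·(9) + 0.4·(7) = 8.2
E[Hold firm] = 0.6·(5) + 0.4·(-1) = 2.6
Best response: Compromise (8.2 is the largest).

Compromise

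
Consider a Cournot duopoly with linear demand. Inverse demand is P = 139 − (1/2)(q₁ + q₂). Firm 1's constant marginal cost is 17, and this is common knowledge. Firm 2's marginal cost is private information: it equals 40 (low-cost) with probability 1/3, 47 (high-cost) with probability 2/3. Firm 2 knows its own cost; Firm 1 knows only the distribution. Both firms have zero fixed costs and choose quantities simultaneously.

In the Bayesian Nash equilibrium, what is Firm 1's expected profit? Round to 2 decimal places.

Firm 2 with cost c maximizes (139 − (1/2)(q₁+q₂) − c)·q₂, giving q₂(c) = (139 − c − (1/2)q₁).
E[c₂] = 1/3·40 + 2/3·47 = 44.6667
Firm 1's FOC against E[q₂] yields q₁ = (139 − 2·17 + E[c₂])/(3/2) = (139 − 34 + 44.6667)/(3/2) = 99.7778.
E[P] = 139 − (1/2)·(q₁ + E[q₂]) = 66.8889; Firm 1's expected profit = (E[P] − 17)·q₁ = (66.8889 − 17)·99.7778 = 4977.8.

4977.80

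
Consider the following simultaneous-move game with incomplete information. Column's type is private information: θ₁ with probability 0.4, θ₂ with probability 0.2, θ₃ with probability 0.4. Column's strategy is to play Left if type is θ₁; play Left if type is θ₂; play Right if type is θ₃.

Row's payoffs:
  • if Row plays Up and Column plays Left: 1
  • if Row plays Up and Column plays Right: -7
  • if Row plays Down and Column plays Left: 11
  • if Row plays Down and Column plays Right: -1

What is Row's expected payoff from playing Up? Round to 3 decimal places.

-2.200

Take the expectation over Column's type, weighting each type's action by its prior probability.
E[Up] = 0.4·1 + 0.2·1 + 0.4·(-7) = 0.4 + 0.2 + (-2.8) = -2.2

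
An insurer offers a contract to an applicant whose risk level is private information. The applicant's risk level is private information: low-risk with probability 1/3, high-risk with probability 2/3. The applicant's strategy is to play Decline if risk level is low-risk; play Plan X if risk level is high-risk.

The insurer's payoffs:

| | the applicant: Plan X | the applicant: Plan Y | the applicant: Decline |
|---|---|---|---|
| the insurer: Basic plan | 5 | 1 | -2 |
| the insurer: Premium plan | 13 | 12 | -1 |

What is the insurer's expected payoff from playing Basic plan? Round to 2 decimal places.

Take the expectation over the applicant's risk level, weighting each type's action by its prior probability.
E[Basic plan] = 1/3·(-2) + 2/3·5 = (-2/3) + 10/3 = 8/3

2.67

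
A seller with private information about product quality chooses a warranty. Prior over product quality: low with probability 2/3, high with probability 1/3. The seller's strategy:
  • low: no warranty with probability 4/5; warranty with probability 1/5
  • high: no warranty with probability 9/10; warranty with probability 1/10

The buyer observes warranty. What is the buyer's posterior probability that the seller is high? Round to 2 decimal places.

P(warranty) = (2/3)·(1/5) + (1/3)·(1/10) = 1/6
P(high | warranty) = ((1/3)·(1/10)) / (1/6) = (1/30) / (1/6) = 1/5

0.20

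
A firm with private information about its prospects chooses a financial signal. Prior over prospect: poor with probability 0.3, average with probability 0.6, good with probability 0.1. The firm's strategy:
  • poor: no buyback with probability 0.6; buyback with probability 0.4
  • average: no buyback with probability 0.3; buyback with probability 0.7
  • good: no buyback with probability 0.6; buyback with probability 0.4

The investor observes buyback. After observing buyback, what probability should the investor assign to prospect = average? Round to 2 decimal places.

0.72

Apply Bayes' rule using the sender's strategy as the likelihood.
P(buyback) = 0.3·0.4 + 0.6·0.7 + 0.1·0.4 = 0.58
P(average | buyback) = (0.6·0.7) / 0.58 = 0.42 / 0.58 = 0.724138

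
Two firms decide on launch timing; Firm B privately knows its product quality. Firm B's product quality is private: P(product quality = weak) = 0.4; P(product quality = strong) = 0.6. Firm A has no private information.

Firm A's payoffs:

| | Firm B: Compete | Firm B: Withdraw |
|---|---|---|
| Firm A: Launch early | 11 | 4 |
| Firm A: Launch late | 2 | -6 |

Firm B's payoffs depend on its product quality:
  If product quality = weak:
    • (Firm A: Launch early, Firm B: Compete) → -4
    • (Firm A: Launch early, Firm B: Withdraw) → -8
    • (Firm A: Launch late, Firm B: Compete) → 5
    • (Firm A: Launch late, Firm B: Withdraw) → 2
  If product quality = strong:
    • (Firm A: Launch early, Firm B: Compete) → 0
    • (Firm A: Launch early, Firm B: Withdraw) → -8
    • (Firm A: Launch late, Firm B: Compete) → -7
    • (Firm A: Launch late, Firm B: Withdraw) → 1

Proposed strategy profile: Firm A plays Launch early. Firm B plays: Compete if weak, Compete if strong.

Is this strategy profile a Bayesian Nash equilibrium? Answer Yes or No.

Firm A plays Launch early: E[Launch early] = 0.4·(11) + 0.6·(11) = 11; E[Launch late] = 2. Best-responding. ✓
Firm B (product quality weak), facing Launch early: Compete gives -4, Withdraw gives -8. Proposed Compete is best. ✓
Firm B (product quality strong), facing Launch early: Compete gives 0, Withdraw gives -8. Proposed Compete is best. ✓

Yes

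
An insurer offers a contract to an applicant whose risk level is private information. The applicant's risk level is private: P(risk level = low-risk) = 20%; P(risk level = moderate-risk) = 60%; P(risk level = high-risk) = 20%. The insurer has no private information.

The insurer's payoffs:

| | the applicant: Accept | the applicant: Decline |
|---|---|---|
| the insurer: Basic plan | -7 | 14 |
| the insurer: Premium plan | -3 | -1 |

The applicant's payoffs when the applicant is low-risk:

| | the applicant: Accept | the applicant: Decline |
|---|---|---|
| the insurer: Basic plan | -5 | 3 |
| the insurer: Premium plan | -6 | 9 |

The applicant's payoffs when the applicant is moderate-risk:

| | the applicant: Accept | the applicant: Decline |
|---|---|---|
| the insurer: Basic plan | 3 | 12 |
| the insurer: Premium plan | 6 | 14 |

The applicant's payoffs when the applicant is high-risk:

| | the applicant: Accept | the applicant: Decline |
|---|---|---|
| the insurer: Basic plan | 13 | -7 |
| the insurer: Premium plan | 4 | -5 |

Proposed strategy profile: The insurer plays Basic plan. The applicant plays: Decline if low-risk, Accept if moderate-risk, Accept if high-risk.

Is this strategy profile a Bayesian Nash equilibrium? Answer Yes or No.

A profile is a BNE iff every type of every player is best-responding given beliefs about the other side.
The insurer plays Basic plan: E[Basic plan] = 0.2·(14) + 0.6·(-7) + 0.2·(-7) = -2.8; E[Premium plan] = -2.6. Not best-responding. ✗
The applicant (risk level low-risk), facing Basic plan: Accept gives -5, Decline gives 3. Proposed Decline is best. ✓
The applicant (risk level moderate-risk), facing Basic plan: Accept gives 3, Decline gives 12. Proposed Accept is not best — profitable deviation exists. ✗
The applicant (risk level high-risk), facing Basic plan: Accept gives 13, Decline gives -7. Proposed Accept is best. ✓

No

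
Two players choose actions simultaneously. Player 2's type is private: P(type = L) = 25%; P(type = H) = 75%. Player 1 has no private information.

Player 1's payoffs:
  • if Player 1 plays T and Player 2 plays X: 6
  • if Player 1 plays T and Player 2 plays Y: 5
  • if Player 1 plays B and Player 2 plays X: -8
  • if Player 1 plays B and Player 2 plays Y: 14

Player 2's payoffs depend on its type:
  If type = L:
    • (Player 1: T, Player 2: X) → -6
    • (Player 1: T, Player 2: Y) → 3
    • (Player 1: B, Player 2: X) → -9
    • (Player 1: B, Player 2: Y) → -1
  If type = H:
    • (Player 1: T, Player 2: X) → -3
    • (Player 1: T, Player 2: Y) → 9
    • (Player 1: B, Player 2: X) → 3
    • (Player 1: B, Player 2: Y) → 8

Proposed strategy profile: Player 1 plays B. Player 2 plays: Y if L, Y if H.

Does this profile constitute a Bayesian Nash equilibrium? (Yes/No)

A profile is a BNE iff every type of every player is best-responding given beliefs about the other side.
Player 1 plays B: E[B] = 0.25·(14) + 0.75·(14) = 14; E[T] = 5. Best-responding. ✓
Player 2 (type L), facing B: X gives -9, Y gives -1. Proposed Y is best. ✓
Player 2 (type H), facing B: X gives 3, Y gives 8. Proposed Y is best. ✓

Yes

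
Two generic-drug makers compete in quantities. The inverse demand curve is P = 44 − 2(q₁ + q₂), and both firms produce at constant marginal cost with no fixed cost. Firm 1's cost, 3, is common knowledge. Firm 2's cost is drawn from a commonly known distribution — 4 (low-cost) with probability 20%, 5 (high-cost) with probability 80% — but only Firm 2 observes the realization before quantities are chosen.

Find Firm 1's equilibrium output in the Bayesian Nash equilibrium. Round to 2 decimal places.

7.13

Each type of Firm 2 best-responds to q₁; Firm 1 best-responds to the expected q₂ over Firm 2's types.
Firm 2 with cost c maximizes (44 − 2(q₁+q₂) − c)·q₂, giving q₂(c) = (44 − c − 2q₁)/4.
E[c₂] = 0.2·4 + 0.8·5 = 4.8
Firm 1's FOC against E[q₂] yields q₁ = (44 − 2·3 + E[c₂])/6 = (44 − 6 + 4.8)/6 = 7.13333.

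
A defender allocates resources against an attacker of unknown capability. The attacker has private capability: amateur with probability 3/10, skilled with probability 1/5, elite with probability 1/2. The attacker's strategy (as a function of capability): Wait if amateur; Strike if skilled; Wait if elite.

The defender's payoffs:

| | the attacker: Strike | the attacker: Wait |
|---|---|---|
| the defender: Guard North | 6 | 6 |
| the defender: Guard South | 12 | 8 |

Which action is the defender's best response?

E[Guard North] = 3/10·(6) + 1/5·(6) + 1/2·(6) = 6
E[Guard South] = 3/10·(8) + 1/5·(12) + 1/2·(8) = 44/5
Best response: Guard South (44/5 is the largest).

Guard South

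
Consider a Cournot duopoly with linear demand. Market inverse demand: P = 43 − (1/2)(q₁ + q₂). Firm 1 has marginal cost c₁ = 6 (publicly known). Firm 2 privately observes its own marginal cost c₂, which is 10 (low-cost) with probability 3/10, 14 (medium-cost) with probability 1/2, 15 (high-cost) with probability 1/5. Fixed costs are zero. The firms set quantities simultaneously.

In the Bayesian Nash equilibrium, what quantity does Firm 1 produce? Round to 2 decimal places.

29.33

Firm 2 with cost c maximizes (43 − (1/2)(q₁+q₂) − c)·q₂, giving q₂(c) = (43 − c − (1/2)q₁).
E[c₂] = 3/10·10 + 1/2·14 + 1/5·15 = 13
Firm 1's FOC against E[q₂] yields q₁ = (43 − 2·6 + E[c₂])/(3/2) = (43 − 12 + 13)/(3/2) = 29.3333.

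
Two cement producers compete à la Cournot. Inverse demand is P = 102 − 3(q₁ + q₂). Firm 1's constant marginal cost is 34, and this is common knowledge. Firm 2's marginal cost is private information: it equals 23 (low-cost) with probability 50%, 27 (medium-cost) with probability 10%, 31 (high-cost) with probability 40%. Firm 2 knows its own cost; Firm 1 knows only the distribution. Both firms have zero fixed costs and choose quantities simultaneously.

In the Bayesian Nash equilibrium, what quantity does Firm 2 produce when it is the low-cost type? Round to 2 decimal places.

9.80

Type-c best response for Firm 2: q₂(c) = (102 − c)/6 − q₁/2.
Firm 1 maximizes expected profit; its first-order condition is 102 − 6q₁ − 3E[q₂] − 34 = 0.
Substituting E[q₂] and solving: E[c₂] = 26.6, so q₁ = (102 − 2·34 + 26.6)/9 = 6.73333.
q₂(low-cost) = (102 − 23 − 3·6.73333)/6 = 9.8.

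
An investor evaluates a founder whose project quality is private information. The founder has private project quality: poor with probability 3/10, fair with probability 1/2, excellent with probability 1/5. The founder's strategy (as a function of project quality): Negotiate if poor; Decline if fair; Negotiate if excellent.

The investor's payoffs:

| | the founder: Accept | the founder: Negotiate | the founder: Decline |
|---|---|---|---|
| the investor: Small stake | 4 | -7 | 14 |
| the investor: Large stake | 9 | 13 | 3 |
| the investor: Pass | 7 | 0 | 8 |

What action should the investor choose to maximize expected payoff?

E[Small stake] = 3/10·(-7) + 1/2·(14) + 1/5·(-7) = 7/2
E[Large stake] = 3/10·(13) + 1/2·(3) + 1/5·(13) = 8
E[Pass] = 3/10·(0) + 1/2·(8) + 1/5·(0) = 4
Best response: Large stake (8 is the largest).

Large stake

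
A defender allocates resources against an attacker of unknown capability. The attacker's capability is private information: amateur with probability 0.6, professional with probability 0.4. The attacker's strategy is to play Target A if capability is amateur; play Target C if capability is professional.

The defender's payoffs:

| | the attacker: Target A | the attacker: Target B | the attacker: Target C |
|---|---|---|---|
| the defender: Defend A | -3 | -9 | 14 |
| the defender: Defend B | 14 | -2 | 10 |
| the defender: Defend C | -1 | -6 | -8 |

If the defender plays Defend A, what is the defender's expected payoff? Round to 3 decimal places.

E[Defend A] = 0.6·(-3) + 0.4·14 = (-1.8) + 5.6 = 3.8

3.800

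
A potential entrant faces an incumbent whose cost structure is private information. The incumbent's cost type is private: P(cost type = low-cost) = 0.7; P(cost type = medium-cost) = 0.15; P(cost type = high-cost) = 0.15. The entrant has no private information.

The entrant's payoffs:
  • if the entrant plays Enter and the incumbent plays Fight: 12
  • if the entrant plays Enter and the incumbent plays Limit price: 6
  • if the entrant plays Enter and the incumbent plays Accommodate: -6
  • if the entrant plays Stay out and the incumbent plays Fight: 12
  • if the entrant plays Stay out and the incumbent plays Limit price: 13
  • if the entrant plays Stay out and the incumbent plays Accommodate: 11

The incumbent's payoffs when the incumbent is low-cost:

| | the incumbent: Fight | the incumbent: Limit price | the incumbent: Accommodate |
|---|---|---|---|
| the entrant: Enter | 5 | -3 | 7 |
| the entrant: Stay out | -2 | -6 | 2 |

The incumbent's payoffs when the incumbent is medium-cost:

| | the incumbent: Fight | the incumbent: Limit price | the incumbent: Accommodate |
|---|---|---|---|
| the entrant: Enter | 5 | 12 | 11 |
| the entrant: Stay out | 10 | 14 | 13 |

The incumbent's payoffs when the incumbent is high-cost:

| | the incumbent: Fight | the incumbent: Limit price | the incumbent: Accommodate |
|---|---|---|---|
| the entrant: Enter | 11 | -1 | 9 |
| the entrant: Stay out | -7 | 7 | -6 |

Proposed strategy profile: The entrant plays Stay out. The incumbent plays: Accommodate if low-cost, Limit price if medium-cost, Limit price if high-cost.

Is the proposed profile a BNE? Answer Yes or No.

Yes

A profile is a BNE iff every type of every player is best-responding given beliefs about the other side.
The entrant plays Stay out: E[Stay out] = 0.7·(11) + 0.15·(13) + 0.15·(13) = 11.6; E[Enter] = -2.4. Best-responding. ✓
The incumbent (cost type low-cost), facing Stay out: Fight gives -2, Limit price gives -6, Accommodate gives 2. Proposed Accommodate is best. ✓
The incumbent (cost type medium-cost), facing Stay out: Fight gives 10, Limit price gives 14, Accommodate gives 13. Proposed Limit price is best. ✓
The incumbent (cost type high-cost), facing Stay out: Fight gives -7, Limit price gives 7, Accommodate gives -6. Proposed Limit price is best. ✓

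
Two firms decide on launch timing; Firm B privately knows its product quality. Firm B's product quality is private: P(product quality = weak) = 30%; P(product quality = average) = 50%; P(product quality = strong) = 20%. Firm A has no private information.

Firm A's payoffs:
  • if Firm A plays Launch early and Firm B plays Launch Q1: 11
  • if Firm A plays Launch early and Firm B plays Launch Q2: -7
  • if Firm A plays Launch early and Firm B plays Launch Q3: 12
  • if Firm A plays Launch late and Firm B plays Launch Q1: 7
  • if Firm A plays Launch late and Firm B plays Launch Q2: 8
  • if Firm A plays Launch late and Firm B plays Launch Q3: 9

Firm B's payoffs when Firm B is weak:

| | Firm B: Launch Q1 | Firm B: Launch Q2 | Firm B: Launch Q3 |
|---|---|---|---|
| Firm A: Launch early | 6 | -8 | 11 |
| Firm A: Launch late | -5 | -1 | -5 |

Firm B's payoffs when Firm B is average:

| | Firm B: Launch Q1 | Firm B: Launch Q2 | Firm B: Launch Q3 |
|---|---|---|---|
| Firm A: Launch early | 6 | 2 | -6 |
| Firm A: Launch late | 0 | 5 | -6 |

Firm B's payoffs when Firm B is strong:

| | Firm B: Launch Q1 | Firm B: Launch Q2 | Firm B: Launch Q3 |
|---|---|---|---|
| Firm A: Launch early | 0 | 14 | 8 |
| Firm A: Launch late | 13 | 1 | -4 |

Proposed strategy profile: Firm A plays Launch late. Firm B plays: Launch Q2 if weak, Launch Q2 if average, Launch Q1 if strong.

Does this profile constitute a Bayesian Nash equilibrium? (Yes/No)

Yes

Firm A plays Launch late: E[Launch late] = 0.3·(8) + 0.5·(8) + 0.2·(7) = 7.8; E[Launch early] = -3.4. Best-responding. ✓
Firm B (product quality weak), facing Launch late: Launch Q1 gives -5, Launch Q2 gives -1, Launch Q3 gives -5. Proposed Launch Q2 is best. ✓
Firm B (product quality average), facing Launch late: Launch Q1 gives 0, Launch Q2 gives 5, Launch Q3 gives -6. Proposed Launch Q2 is best. ✓
Firm B (product quality strong), facing Launch late: Launch Q1 gives 13, Launch Q2 gives 1, Launch Q3 gives -4. Proposed Launch Q1 is best. ✓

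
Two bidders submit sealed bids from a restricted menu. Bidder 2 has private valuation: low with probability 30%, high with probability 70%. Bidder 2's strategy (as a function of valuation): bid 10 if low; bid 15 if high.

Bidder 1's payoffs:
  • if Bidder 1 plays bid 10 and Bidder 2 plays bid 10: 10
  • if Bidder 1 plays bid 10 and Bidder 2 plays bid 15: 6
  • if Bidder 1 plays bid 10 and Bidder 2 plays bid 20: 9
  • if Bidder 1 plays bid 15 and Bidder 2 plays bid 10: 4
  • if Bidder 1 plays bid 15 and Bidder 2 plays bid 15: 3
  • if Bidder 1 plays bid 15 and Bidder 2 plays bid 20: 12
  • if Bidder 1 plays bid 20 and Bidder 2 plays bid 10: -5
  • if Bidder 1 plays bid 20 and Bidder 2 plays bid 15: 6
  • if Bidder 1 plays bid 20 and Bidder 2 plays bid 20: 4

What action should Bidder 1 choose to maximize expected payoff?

bid 10

Compute Bidder 1's expected payoff for each action, taking the expectation over Bidder 2's type.
E[bid 10] = 0.3·(10) + 0.7·(6) = 7.2
E[bid 15] = 0.3·(4) + 0.7·(3) = 3.3
E[bid 20] = 0.3·(-5) + 0.7·(6) = 2.7
Best response: bid 10 (7.2 is the largest).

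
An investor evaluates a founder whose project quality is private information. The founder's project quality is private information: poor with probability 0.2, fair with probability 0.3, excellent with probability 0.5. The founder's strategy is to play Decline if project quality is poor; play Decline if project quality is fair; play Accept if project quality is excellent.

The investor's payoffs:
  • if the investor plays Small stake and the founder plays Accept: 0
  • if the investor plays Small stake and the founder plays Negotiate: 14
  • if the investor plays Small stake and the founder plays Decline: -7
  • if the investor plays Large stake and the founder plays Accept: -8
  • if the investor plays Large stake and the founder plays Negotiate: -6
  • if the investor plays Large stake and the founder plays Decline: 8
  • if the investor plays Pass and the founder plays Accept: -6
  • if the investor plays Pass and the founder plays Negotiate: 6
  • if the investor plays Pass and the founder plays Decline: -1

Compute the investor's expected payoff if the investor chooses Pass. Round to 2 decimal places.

Take the expectation over the founder's project quality, weighting each type's action by its prior probability.
E[Pass] = 0.2·(-1) + 0.3·(-1) + 0.5·(-6) = (-0.2) + (-0.3) + (-3) = -3.5

-3.50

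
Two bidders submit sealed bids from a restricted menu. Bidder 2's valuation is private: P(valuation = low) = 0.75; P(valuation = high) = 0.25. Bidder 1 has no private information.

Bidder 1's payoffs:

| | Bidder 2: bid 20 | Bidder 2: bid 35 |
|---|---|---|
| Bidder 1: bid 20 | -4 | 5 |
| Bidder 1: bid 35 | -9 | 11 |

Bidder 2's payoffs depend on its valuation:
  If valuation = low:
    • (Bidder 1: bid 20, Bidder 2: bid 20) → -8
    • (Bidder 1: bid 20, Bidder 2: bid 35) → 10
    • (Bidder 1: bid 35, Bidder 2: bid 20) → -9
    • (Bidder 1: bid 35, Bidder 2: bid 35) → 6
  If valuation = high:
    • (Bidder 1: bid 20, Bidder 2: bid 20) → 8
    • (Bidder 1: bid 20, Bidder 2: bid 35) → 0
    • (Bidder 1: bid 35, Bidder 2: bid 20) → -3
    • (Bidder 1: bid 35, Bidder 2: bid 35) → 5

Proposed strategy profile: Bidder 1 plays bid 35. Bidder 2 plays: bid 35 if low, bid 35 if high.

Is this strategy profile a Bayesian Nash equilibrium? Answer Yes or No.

A profile is a BNE iff every type of every player is best-responding given beliefs about the other side.
Bidder 1 plays bid 35: E[bid 35] = 0.75·(11) + 0.25·(11) = 11; E[bid 20] = 5. Best-responding. ✓
Bidder 2 (valuation low), facing bid 35: bid 20 gives -9, bid 35 gives 6. Proposed bid 35 is best. ✓
Bidder 2 (valuation high), facing bid 35: bid 20 gives -3, bid 35 gives 5. Proposed bid 35 is best. ✓

Yes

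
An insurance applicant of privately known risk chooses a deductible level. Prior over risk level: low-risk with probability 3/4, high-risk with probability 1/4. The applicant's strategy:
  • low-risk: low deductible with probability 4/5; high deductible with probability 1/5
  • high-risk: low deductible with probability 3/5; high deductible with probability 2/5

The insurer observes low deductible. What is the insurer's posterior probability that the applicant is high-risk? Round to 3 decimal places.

Apply Bayes' rule using the sender's strategy as the likelihood.
P(low deductible) = (3/4)·(4/5) + (1/4)·(3/5) = 3/4
P(high-risk | low deductible) = ((1/4)·(3/5)) / (3/4) = (3/20) / (3/4) = 1/5

0.200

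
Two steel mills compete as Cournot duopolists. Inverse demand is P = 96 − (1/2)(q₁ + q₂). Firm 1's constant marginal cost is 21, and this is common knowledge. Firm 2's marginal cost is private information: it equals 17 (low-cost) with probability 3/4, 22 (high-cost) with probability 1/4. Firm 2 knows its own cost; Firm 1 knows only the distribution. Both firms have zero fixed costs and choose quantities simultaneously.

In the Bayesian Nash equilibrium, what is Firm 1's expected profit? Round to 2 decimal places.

Each type of Firm 2 best-responds to q₁; Firm 1 best-responds to the expected q₂ over Firm 2's types.
Firm 2 with cost c maximizes (96 − (1/2)(q₁+q₂) − c)·q₂, giving q₂(c) = (96 − c − (1/2)q₁).
E[c₂] = 3/4·17 + 1/4·22 = 18.25
Firm 1's FOC against E[q₂] yields q₁ = (96 − 2·21 + E[c₂])/(3/2) = (96 − 42 + 18.25)/(3/2) = 48.1667.
E[P] = 96 − (1/2)·(q₁ + E[q₂]) = 45.0833; Firm 1's expected profit = (E[P] − 21)·q₁ = (45.0833 − 21)·48.1667 = 1160.01.

1160.01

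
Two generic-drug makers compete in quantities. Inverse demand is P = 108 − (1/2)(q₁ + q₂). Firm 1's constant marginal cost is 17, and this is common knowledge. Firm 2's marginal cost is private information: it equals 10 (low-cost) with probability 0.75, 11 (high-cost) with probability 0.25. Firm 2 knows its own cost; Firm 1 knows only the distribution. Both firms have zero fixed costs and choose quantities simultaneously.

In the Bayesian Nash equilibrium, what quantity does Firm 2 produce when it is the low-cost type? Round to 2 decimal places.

Type-c best response for Firm 2: q₂(c) = (108 − c) − q₁/2.
Firm 1 maximizes expected profit; its first-order condition is 108 − q₁ − (1/2)E[q₂] − 17 = 0.
Substituting E[q₂] and solving: E[c₂] = 10.25, so q₁ = (108 − 2·17 + 10.25)/(3/2) = 56.1667.
q₂(low-cost) = (108 − 10 − (1/2)·56.1667) = 69.9167.

69.92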